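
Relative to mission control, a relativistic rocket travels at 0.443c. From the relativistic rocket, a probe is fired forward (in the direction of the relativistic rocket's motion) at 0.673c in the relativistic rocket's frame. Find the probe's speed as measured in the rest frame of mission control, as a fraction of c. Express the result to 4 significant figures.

0.8597c

Relativistic velocity addition: u = (u' + v)/(1 + u'v/c²), with u' = 0.673c and v = 0.443c.
Numerator: 0.673 + 0.443 = 1.116. Denominator: 1 + (0.673)(0.443) = 1.298139.
u = 1.116/1.298139 = 0.85969, so the speed is 0.8597c.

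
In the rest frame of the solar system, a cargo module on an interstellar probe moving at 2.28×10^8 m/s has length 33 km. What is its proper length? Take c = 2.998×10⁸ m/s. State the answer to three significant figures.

β = v/c = (2.28×10^8 m/s)/(2.998×10⁸ m/s) = 0.760507.
γ = 1/√(1 − β²) = 1/√(1 − 0.5783709) = 1/√0.4216291 = 1/0.64933 = 1.54.
Proper length: L₀ = γ·L = 1.54 × 33 = 50.8 km.

50.8 km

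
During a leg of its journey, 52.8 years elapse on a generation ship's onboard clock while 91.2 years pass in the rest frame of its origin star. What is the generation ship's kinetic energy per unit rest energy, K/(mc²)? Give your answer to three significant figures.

0.727

γ = Δt/Δτ = 91.2/52.8 = 1.72727.
Since K = (γ−1)mc², K/(mc²) = 1.72727 − 1 = 0.727.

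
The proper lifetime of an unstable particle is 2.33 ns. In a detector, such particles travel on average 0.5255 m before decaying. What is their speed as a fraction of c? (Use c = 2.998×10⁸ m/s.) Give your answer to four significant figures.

d = βγcτ ⇒ βγ = d/(cτ) = 0.5255 m / (0.698534 m) = 0.75229.
β = (βγ)/√(1+(βγ)²) = 0.75229/√1.56594 = 0.6012.

0.6012c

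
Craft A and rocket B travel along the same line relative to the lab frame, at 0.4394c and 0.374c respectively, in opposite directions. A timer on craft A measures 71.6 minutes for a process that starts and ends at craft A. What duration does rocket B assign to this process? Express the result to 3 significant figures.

The velocity of craft A relative to rocket B is (0.4394 + 0.374)c / (1 + 0.4394×0.374) = 0.6986c; relative speed 0.6986c.
At |u| = 0.6986c, γ = (1 − 0.488042)^(−1/2) = 1.3976.
Craft A's interval is proper; time dilation gives Δt_B = γΔτ = 1.3976 × 71.6 minutes = 100 minutes.

100 minutes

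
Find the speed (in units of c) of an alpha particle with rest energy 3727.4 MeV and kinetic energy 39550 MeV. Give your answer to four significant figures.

γ = 1 + K/(mc²) = 1 + 39550/3727.4 = 11.611.
β = √(1 − 1/γ²) = √(1 − 0.00741755) = √0.99258245 = 0.9963.

0.9963c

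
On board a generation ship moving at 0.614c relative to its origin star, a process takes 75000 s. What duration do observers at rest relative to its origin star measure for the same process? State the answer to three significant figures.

95000 s

β² = 0.376996, so γ = 1/√0.623004 = 1.2669.
Time dilation: Δt = γ·Δτ = 1.2669 × 75000 = 95000 s.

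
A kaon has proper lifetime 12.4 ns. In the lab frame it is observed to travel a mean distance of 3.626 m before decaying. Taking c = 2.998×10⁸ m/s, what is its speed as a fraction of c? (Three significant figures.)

0.698c

d = βγcτ ⇒ βγ = d/(cτ) = 3.626 m / (3.71752 m) = 0.97538.
β = (βγ)/√(1+(βγ)²) = 0.97538/√1.951366 = 0.698.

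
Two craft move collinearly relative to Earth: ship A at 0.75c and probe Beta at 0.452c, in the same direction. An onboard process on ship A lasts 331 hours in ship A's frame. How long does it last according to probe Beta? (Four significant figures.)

Transform ship A's velocity into probe Beta's frame: (0.75 − 0.452)/(1 − 0.75·0.452) = 0.298/0.661, so the relative speed is 0.45083c.
γ for this relative speed: γ = 1/√(1 − 0.203248) = 1.1203.
The clock on ship A records proper time, so probe Beta measures Δt = γΔτ = 1.1203 × 331 = 370.8 hours.

370.8 hours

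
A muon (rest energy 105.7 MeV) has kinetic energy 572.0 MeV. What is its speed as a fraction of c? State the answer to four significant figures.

γ = 1 + K/(mc²) = 1 + 572.0/105.7 = 6.4115.
β = √(1 − 1/γ²) = √(1 − 0.0243266) = √0.9756734 = 0.9878.

0.9878c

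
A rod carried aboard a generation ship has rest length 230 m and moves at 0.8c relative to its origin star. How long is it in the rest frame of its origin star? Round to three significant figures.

γ = 1/√(1 − β²) = 1/√(1 − 0.64) = 1/√0.36 = 1/0.6 = 1.6667.
Along the direction of motion the measured length is L₀/γ = 230/1.6667 = 138 m.

138 m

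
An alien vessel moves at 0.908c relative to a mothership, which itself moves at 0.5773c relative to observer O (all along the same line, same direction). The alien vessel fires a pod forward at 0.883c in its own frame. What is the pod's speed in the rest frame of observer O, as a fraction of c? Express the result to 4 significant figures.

0.9984c

Compose velocities in two stages. Stage 1 (into S'): u₁ = (0.883+0.908)/(1+0.883×0.908) = 0.99403.
Stage 2 (into S): u = (0.99403+0.5773)/(1+0.99403×0.5773) = 0.9984, so the speed is 0.9984c.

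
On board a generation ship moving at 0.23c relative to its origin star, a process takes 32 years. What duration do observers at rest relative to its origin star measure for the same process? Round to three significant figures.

Lorentz factor: γ = (1 − 0.0529)^(−1/2) = 1.0275.
The onboard clock measures proper time, so the interval in the rest frame of its origin star is dilated: Δt = γ·Δτ = 1.0275 × 32 years = 32.9 years.

32.9 years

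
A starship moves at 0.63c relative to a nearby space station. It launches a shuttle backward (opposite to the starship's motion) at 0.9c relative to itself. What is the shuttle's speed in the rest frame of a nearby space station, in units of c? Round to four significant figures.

0.6236c

Relativistic velocity addition: u = (u' + v)/(1 + u'v/c²), with u' = −0.9c and v = 0.63c.
Numerator: −0.9 + 0.63 = −0.27. Denominator: 1 + (−0.9)(0.63) = 0.433.
u = −0.27/0.433 = −0.62356, so the speed is 0.6236c.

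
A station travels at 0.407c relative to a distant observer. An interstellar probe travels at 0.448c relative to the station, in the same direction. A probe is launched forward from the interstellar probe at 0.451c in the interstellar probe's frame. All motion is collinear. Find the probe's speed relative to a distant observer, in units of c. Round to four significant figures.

0.8854c

Apply u = (u'+v)/(1+u'v) twice. Probe in the station frame: (0.451+0.448)/(1+0.451·0.448) = 0.899/1.202048 = 0.74789c.
That velocity, transformed to the rest frame of a distant observer: (0.74789+0.407)/(1+0.74789·0.407) = 1.15489/1.30439123 = 0.88539c.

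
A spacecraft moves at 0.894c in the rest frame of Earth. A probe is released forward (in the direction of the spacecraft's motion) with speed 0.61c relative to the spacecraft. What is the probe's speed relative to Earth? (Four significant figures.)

0.9732c

Relativistic velocity addition: u = (u' + v)/(1 + u'v/c²), with u' = 0.61c and v = 0.894c.
Numerator: 0.61 + 0.894 = 1.504. Denominator: 1 + (0.61)(0.894) = 1.54534.
u = 1.504/1.54534 = 0.97325, so the speed is 0.9732c.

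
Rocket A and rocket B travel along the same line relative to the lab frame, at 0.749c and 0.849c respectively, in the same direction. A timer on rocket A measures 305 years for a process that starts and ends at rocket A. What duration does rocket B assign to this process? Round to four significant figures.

The velocity of rocket A relative to rocket B is (0.749 − 0.849)c / (1 − 0.749×0.849) = −0.27465c; relative speed 0.27465c.
At |u| = 0.27465c, γ = (1 − 0.0754326)^(−1/2) = 1.04.
The clock on rocket A records proper time, so rocket B measures Δt = γΔτ = 1.04 × 305 = 317.2 years.

317.2 years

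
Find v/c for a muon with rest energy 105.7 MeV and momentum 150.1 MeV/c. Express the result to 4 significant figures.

βγ = pc/(mc²) = 150.1/105.7 = 1.4201.
Since γ² = 1 + (βγ)² = 3.01668, γ = √3.01668 = 1.73686, and β = (βγ)/γ = 1.4201/1.73686 = 0.8176.

0.8176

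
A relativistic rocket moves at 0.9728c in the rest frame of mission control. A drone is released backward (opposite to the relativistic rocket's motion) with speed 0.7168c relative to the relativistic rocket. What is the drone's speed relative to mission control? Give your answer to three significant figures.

In units of c, u = (u' + v)/(1 + u'v) with u' = −0.7168 and v = 0.9728.
Numerator: −0.7168 + 0.9728 = 0.256. Denominator: 1 + (−0.7168)(0.9728) = 0.30269696.
u = 0.256/0.30269696 = 0.84573, so the speed is 0.846c.

0.846c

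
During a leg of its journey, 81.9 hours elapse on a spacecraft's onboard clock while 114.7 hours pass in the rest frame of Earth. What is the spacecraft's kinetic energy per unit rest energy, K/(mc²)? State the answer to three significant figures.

The time-dilation ratio gives γ = 114.7/81.9 = 1.40049.
Since K = (γ−1)mc², K/(mc²) = 1.40049 − 1 = 0.400.

0.400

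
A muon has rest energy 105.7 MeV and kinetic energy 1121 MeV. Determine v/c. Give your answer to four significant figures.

γ = 1 + K/(mc²) = 1 + 1121/105.7 = 11.605.
β = √(1 − 1/γ²) = √(1 − 0.00742523) = √0.99257477 = 0.9963.

0.9963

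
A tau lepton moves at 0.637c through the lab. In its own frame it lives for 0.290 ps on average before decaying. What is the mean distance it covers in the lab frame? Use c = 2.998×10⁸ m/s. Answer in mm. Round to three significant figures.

0.0718 mm

With β = 0.637, γ = 1/√(1 − 0.637²) = 1/√0.594231 = 1.2972.
Lab-frame lifetime: Δt = γτ = 1.2972 × 0.290 ps = 0.37619 ps.
Distance: d = vΔt = 0.637 × 2.998×10⁸ m/s × 3.7619×10^-13 s = 7.18×10^-5 m = 0.0718 mm.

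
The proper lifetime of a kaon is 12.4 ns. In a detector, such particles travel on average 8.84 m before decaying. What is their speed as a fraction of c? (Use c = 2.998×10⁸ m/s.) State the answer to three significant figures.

0.922c

d = βγcτ ⇒ βγ = d/(cτ) = 8.840 m / (3.71752 m) = 2.3779.
β = (βγ)/√(1+(βγ)²) = 2.3779/√6.65441 = 0.922.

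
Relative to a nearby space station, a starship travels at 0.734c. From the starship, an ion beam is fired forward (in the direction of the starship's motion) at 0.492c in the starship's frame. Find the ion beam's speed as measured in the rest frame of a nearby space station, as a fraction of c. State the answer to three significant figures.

0.901c

Relativistic velocity addition: u = (u' + v)/(1 + u'v/c²), with u' = 0.492c and v = 0.734c.
Numerator: 0.492 + 0.734 = 1.226. Denominator: 1 + (0.492)(0.734) = 1.361128.
u = 1.226/1.361128 = 0.90072, so the speed is 0.901c.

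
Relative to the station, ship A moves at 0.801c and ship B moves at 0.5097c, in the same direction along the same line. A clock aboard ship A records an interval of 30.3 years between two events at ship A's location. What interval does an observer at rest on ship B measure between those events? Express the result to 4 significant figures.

Speed of ship A in ship B's frame: u = (v_A − v_B)/(1 − v_A v_B/c²) = (0.801 − 0.5097)/(1 − 0.801×0.5097) = 0.2913/0.5917303 = 0.49229; |u| = 0.49229c.
At |u| = 0.49229c, γ = (1 − 0.242349)^(−1/2) = 1.1489.
The clock on ship A records proper time, so ship B measures Δt = γΔτ = 1.1489 × 30.3 = 34.81 years.

34.81 years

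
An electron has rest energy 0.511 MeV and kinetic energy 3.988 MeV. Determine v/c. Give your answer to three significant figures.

0.994

γ = 1 + K/(mc²) = 1 + 3.988/0.511 = 8.8043.
β = √(1 − 1/γ²) = √(1 − 0.0129006) = √0.9870994 = 0.994.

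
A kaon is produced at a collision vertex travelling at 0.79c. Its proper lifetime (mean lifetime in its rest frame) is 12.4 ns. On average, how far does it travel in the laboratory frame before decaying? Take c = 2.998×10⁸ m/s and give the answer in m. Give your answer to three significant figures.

4.79 m

γ = 1/√(1 − β²) = 1/√(1 − 0.6241) = 1/√0.3759 = 1/0.613107 = 1.631.
Lab-frame lifetime: Δt = γτ = 1.631 × 12.4 ns = 20.224 ns.
Distance: d = vΔt = 0.79 × 2.998×10⁸ m/s × 2.0224×10^-8 s = 4.79 m.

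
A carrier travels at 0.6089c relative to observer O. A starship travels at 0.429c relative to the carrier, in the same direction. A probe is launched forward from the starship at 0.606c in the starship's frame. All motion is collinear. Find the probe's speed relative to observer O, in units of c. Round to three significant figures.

0.953c

First combine the probe and starship (S''→S'): u₁ = (0.606 + 0.429)/(1 + 0.606×0.429) = 1.035/1.259974 = 0.82145.
Then combine with the carrier (S'→S): u = (0.82145 + 0.6089)/(1 + 0.82145×0.6089) = 1.43035/1.500180905 = 0.95345.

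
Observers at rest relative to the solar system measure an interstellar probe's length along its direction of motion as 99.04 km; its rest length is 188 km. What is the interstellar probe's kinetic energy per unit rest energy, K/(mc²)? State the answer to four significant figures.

From L = L₀/γ: γ = 188/99.04 = 1.89822.
K/(mc²) = γ − 1 = 1.89822 − 1 = 0.8982.

0.8982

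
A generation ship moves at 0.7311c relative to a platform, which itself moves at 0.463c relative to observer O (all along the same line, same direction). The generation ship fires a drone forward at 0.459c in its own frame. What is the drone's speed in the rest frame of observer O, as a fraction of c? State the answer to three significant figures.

0.959c

First combine the drone and generation ship (S''→S'): u₁ = (0.459 + 0.7311)/(1 + 0.459×0.7311) = 1.1901/1.3355749 = 0.89108.
Then combine with the platform (S'→S): u = (0.89108 + 0.463)/(1 + 0.89108×0.463) = 1.35408/1.41257004 = 0.95859.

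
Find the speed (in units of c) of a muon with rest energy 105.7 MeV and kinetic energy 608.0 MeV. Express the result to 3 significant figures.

0.989c

K = (γ−1)mc², so γ = 1 + 608.0/105.7 = 6.7521.
Then v/c = √(1 − γ⁻²) = √(1 − 0.0219342) = √0.9780658 = 0.989.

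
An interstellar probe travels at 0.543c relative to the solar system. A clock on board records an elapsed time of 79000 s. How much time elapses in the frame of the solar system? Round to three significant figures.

With β = 0.543, γ = 1/√(1 − 0.543²) = 1/√0.705151 = 1.1909.
The onboard clock measures proper time, so the interval in the rest frame of the solar system is dilated: Δt = γ·Δτ = 1.1909 × 79000 s = 94100 s.

94100 s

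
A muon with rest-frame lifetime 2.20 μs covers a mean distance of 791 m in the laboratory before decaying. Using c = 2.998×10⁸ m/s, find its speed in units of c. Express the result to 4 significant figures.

d = βγcτ ⇒ βγ = d/(cτ) = 791.0 m / (659.56 m) = 1.1993.
β = (βγ)/√(1+(βγ)²) = 1.1993/√2.43832 = 0.7680.

0.7680c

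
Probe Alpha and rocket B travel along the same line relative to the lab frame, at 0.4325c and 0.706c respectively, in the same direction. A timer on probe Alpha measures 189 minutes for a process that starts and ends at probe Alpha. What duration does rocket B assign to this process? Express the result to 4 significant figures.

Transform probe Alpha's velocity into rocket B's frame: (0.4325 − 0.706)/(1 − 0.4325·0.706) = −0.2735/0.694655, so the relative speed is 0.39372c.
At |u| = 0.39372c, γ = (1 − 0.155015)^(−1/2) = 1.0879.
The clock on probe Alpha records proper time, so rocket B measures Δt = γΔτ = 1.0879 × 189 = 205.6 minutes.

205.6 minutes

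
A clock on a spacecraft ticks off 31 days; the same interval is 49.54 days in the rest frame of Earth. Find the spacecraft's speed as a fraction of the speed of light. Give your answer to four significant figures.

γ = Δt/Δτ = 49.54/31 = 1.5981.
β = √(1 − 1/γ²) = √(1 − 0.391554) = √0.608446 = 0.7800.

0.7800c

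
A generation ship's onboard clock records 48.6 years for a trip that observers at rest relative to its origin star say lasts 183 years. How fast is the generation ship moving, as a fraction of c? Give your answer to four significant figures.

γ = Δt/Δτ = 183/48.6 = 3.7654.
β = √(1 − 1/γ²) = √(1 − 0.0705306) = √0.9294694 = 0.9641.

0.9641c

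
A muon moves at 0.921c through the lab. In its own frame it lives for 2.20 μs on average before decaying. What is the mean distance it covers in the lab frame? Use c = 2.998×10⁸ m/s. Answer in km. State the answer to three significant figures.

1.56 km

With β = 0.921, γ = 1/√(1 − 0.921²) = 1/√0.151759 = 2.567.
Lab-frame lifetime: Δt = γτ = 2.567 × 2.20 μs = 5.6474 μs.
Distance: d = vΔt = 0.921 × 2.998×10⁸ m/s × 5.6474×10^-6 s = 1560 m = 1.56 km.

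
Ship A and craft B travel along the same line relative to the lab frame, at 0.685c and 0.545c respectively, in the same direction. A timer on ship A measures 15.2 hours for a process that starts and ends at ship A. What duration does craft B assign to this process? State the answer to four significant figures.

Transform ship A's velocity into craft B's frame: (0.685 − 0.545)/(1 − 0.685·0.545) = 0.14/0.626675, so the relative speed is 0.2234c.
At |u| = 0.2234c, γ = (1 − 0.0499076)^(−1/2) = 1.0259.
Ship A's interval is proper; time dilation gives Δt_B = γΔτ = 1.0259 × 15.2 hours = 15.59 hours.

15.59 hours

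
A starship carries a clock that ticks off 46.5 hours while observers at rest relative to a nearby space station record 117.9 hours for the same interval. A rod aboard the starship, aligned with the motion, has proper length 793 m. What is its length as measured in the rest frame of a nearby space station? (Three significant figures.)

From Δt = γΔτ: γ = 117.9/46.5 = 2.53548.
L = L₀/γ = 793/2.53548 = 313 m.

313 m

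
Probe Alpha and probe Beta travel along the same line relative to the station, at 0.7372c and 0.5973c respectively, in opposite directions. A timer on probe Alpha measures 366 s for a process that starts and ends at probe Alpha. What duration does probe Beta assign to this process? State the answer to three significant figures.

973 s

Transform probe Alpha's velocity into probe Beta's frame: (0.7372 + 0.5973)/(1 + 0.7372·0.5973) = 1.3345/1.44032956, so the relative speed is 0.92652c.
γ for this relative speed: γ = 1/√(1 − 0.858439) = 2.6578.
Probe Alpha's interval is proper; time dilation gives Δt_B = γΔτ = 2.6578 × 366 s = 973 s.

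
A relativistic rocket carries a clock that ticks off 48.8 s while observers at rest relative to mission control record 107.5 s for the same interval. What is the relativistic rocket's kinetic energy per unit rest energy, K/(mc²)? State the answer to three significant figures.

The time-dilation ratio gives γ = 107.5/48.8 = 2.20287.
K/(mc²) = γ − 1 = 2.20287 − 1 = 1.20.

1.20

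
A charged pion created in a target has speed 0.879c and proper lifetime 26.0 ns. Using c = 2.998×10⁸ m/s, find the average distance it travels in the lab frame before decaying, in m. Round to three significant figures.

Lorentz factor: γ = (1 − 0.772641)^(−1/2) = 2.0972.
Lab-frame lifetime: Δt = γτ = 2.0972 × 26.0 ns = 54.527 ns.
Distance: d = vΔt = 0.879 × 2.998×10⁸ m/s × 5.4527×10^-8 s = 14.4 m.

14.4 m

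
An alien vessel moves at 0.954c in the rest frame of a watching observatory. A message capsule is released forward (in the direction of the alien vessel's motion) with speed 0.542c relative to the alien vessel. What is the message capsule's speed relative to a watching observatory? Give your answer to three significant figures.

Relativistic velocity addition: u = (u' + v)/(1 + u'v/c²), with u' = 0.542c and v = 0.954c.
Numerator: 0.542 + 0.954 = 1.496. Denominator: 1 + (0.542)(0.954) = 1.517068.
u = 1.496/1.517068 = 0.98611, so the speed is 0.986c.

0.986c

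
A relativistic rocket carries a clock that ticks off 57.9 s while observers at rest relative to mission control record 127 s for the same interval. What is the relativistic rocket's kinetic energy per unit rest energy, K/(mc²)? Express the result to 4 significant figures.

The time-dilation ratio gives γ = 127/57.9 = 2.19344.
Since K = (γ−1)mc², K/(mc²) = 2.19344 − 1 = 1.193.

1.193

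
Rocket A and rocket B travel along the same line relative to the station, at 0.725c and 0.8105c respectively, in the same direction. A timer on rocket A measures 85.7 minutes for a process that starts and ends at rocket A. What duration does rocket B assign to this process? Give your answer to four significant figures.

Speed of rocket A in rocket B's frame: u = (v_A − v_B)/(1 − v_A v_B/c²) = (0.725 − 0.8105)/(1 − 0.725×0.8105) = −0.0855/0.4123875 = −0.20733; |u| = 0.20733c.
γ for this relative speed: γ = 1/√(1 − 0.0429857) = 1.0222.
The clock on rocket A records proper time, so rocket B measures Δt = γΔτ = 1.0222 × 85.7 = 87.60 minutes.

87.60 minutes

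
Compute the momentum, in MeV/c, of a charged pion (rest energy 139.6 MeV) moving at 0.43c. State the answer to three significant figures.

66.5 MeV/c

With β = 0.43, γ = 1/√(1 − 0.43²) = 1/√0.8151 = 1.1076.
Momentum: p = γβ·mc = 1.1076 × 0.43 × 139.6 MeV/c = 66.5 MeV/c.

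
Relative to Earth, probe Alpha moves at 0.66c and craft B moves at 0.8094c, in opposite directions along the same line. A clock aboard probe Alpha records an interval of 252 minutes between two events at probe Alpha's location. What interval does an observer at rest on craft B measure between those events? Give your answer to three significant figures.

876 minutes

Transform probe Alpha's velocity into craft B's frame: (0.66 + 0.8094)/(1 + 0.66·0.8094) = 1.4694/1.534204, so the relative speed is 0.95776c.
γ for this relative speed: γ = 1/√(1 − 0.917304) = 3.4774.
Probe Alpha's interval is proper; time dilation gives Δt_B = γΔτ = 3.4774 × 252 minutes = 876 minutes.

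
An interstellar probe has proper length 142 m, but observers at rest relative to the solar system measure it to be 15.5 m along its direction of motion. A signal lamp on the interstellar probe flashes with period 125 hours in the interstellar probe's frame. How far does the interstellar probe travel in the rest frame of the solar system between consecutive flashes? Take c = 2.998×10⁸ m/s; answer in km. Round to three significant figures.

1.23×10^12 km

γ = L₀/L = 142/15.5 = 9.16129.
β = √(1 − 1/γ²) = 0.99402. Lab-frame period = γτ = 9.16129×125 hours = 1145.2 hours. Distance = βc × γτ = 0.99402 × 2.998×10⁸ m/s × 4122720 s = 1.2286×10^15 m = 1.23×10^12 km.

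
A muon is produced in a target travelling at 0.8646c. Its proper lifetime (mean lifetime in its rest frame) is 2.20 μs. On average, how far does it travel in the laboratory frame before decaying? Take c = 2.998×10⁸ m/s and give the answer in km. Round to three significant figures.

γ = 1/√(1 − β²) = 1/√(1 − 0.74753316) = 1/√0.25246684 = 1/0.502461 = 1.9902.
Lab-frame lifetime: Δt = γτ = 1.9902 × 2.20 μs = 4.3784 μs.
Distance: d = vΔt = 0.8646 × 2.998×10⁸ m/s × 4.3784×10^-6 s = 1130 m = 1.13 km.

1.13 km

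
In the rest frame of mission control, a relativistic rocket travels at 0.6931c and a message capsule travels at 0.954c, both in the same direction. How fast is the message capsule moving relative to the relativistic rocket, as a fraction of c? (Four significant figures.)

0.7701c

Transform to the relativistic rocket's frame: u' = (u − v)/(1 − uv/c²).
u' = (0.954 − 0.6931)/(1 − 0.954×0.6931) = 0.2609/0.3387826 = 0.77011.
Speed in the relativistic rocket's frame: 0.7701c (in the same direction).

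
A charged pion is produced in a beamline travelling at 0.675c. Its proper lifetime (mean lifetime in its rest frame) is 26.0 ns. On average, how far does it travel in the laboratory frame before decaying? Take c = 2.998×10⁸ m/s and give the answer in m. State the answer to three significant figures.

7.13 m

With β = 0.675, γ = 1/√(1 − 0.675²) = 1/√0.544375 = 1.3553.
Lab-frame lifetime: Δt = γτ = 1.3553 × 26.0 ns = 35.238 ns.
Distance: d = vΔt = 0.675 × 2.998×10⁸ m/s × 3.5238×10^-8 s = 7.13 m.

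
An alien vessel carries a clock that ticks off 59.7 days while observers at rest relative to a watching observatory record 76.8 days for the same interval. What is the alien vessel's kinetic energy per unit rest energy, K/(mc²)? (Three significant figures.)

γ = Δt/Δτ = 76.8/59.7 = 1.28643.
K/(mc²) = γ − 1 = 1.28643 − 1 = 0.286.

0.286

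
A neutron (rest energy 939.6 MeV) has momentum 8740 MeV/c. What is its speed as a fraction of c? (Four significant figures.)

0.9943c

βγ = pc/(mc²) = 8740/939.6 = 9.3018.
Since γ² = 1 + (βγ)² = 87.5235, γ = √87.5235 = 9.3554, and β = (βγ)/γ = 9.3018/9.3554 = 0.9943.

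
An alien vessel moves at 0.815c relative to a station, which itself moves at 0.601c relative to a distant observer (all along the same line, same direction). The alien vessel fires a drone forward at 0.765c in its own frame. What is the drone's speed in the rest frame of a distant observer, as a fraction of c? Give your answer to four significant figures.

0.9933c

Compose velocities in two stages. Stage 1 (into S'): u₁ = (0.765+0.815)/(1+0.765×0.815) = 0.97322.
Stage 2 (into S): u = (0.97322+0.601)/(1+0.97322×0.601) = 0.99326, so the speed is 0.9933c.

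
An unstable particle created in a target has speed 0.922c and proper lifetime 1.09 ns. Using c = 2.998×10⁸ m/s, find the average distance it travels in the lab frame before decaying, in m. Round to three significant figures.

0.778 m

γ = 1/√(1 − β²) = 1/√(1 − 0.850084) = 1/√0.149916 = 1/0.38719 = 2.5827.
Lab-frame lifetime: Δt = γτ = 2.5827 × 1.09 ns = 2.8151 ns.
Distance: d = vΔt = 0.922 × 2.998×10⁸ m/s × 2.8151×10^-9 s = 0.778 m.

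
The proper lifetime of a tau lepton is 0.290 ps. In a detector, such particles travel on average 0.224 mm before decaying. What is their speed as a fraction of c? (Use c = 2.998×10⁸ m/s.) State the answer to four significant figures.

Lab distance = (lab lifetime)·v = γτ·βc, so βγ = d/(cτ) = 2.240×10^-4/(2.998×10⁸ × 2.900×10^-13) = 2.5764.
With βγ = 2.5764: γ² = 1 + (βγ)² = 7.63784, and β = (βγ)/γ = 2.5764/2.76366 = 0.9322.

0.9322c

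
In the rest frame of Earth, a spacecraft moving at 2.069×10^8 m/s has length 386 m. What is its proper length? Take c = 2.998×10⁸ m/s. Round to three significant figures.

β = v/c = (2.069×10^8 m/s)/(2.998×10⁸ m/s) = 0.690127.
β² = 0.4762753, so γ = 1/√0.5237247 = 1.3818.
Proper length: L₀ = γ·L = 1.3818 × 386 = 533 m.

533 m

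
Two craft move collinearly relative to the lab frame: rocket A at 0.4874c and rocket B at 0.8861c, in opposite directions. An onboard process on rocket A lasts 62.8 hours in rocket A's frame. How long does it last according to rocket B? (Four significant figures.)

Transform rocket A's velocity into rocket B's frame: (0.4874 + 0.8861)/(1 + 0.4874·0.8861) = 1.3735/1.43188514, so the relative speed is 0.95922c.
At |u| = 0.95922c, γ = (1 − 0.920103)^(−1/2) = 3.5378.
The clock on rocket A records proper time, so rocket B measures Δt = γΔτ = 3.5378 × 62.8 = 222.2 hours.

222.2 hours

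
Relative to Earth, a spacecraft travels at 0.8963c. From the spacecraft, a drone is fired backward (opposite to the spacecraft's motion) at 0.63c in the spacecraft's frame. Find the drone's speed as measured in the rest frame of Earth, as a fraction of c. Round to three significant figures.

0.612c

Relativistic velocity addition: u = (u' + v)/(1 + u'v/c²), with u' = −0.63c and v = 0.8963c.
Numerator: −0.63 + 0.8963 = 0.2663. Denominator: 1 + (−0.63)(0.8963) = 0.435331.
u = 0.2663/0.435331 = 0.61172, so the speed is 0.612c.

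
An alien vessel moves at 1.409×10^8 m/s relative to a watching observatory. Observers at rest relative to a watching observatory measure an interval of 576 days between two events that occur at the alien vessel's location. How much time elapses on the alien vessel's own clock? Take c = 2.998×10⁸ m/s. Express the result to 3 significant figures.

β = v/c = (1.409×10^8 m/s)/(2.998×10⁸ m/s) = 0.46998.
With β = 0.46998, γ = 1/√(1 − 0.46998²) = 1/√0.7791187996 = 1.1329.
The moving clock records proper time: Δτ = Δt/γ = 576/1.1329 = 508 days.

508 days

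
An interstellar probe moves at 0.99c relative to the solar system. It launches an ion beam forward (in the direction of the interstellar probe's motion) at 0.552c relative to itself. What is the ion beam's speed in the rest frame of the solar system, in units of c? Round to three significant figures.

0.997c

Relativistic velocity addition: u = (u' + v)/(1 + u'v/c²), with u' = 0.552c and v = 0.99c.
Numerator: 0.552 + 0.99 = 1.542. Denominator: 1 + (0.552)(0.99) = 1.54648.
u = 1.542/1.54648 = 0.9971, so the speed is 0.997c.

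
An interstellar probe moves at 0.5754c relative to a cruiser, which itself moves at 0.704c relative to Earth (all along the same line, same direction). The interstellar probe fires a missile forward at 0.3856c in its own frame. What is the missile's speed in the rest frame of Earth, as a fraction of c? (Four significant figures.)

0.9593c

Compose velocities in two stages. Stage 1 (into S'): u₁ = (0.3856+0.5754)/(1+0.3856×0.5754) = 0.7865.
Stage 2 (into S): u = (0.7865+0.704)/(1+0.7865×0.704) = 0.95933, so the speed is 0.9593c.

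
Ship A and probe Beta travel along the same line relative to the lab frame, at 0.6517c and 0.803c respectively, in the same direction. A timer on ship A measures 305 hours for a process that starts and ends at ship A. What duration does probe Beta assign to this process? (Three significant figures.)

322 hours

Transform ship A's velocity into probe Beta's frame: (0.6517 − 0.803)/(1 − 0.6517·0.803) = −0.1513/0.4766849, so the relative speed is 0.3174c.
γ for this relative speed: γ = 1/√(1 − 0.100743) = 1.0545.
Ship A's interval is proper; time dilation gives Δt_B = γΔτ = 1.0545 × 305 hours = 322 hours.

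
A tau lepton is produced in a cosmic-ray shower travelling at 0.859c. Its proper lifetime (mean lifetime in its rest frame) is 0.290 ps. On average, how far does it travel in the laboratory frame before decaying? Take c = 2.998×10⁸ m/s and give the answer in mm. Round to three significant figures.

Lorentz factor: γ = (1 − 0.737881)^(−1/2) = 1.9532.
Lab-frame lifetime: Δt = γτ = 1.9532 × 0.290 ps = 0.56643 ps.
Distance: d = vΔt = 0.859 × 2.998×10⁸ m/s × 5.6643×10^-13 s = 1.46×10^-4 m = 0.146 mm.

0.146 mm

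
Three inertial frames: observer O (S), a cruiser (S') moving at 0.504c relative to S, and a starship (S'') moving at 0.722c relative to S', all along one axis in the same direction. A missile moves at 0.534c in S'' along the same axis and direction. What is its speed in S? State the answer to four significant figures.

0.9682c

First combine the missile and starship (S''→S'): u₁ = (0.534 + 0.722)/(1 + 0.534×0.722) = 1.256/1.385548 = 0.9065.
Then combine with the cruiser (S'→S): u = (0.9065 + 0.504)/(1 + 0.9065×0.504) = 1.4105/1.456876 = 0.96817.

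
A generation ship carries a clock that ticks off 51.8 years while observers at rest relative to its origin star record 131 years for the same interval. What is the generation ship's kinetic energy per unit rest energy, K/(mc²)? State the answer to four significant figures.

From Δt = γΔτ: γ = 131/51.8 = 2.52896.
Since K = (γ−1)mc², K/(mc²) = 2.52896 − 1 = 1.529.

1.529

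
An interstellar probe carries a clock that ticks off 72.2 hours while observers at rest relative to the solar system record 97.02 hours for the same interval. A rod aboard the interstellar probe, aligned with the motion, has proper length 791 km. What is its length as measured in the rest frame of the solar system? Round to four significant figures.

γ = Δt/Δτ = 97.02/72.2 = 1.34377.
The rod contracts by the same γ: 791 km / 1.34377 = 588.6 km.

588.6 km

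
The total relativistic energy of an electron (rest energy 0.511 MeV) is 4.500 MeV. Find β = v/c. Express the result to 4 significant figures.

0.9935

Total energy E = γmc² gives γ = 4.500/0.511 = 8.8063.
Hence β = √(1 − 1/γ²) = √(1 − 0.0128948) = √0.9871052 = 0.9935.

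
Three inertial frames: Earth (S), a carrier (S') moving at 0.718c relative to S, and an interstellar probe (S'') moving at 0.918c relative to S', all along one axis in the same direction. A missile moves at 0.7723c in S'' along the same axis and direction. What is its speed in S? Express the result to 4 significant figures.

0.9982c

Compose velocities in two stages. Stage 1 (into S'): u₁ = (0.7723+0.918)/(1+0.7723×0.918) = 0.98907.
Stage 2 (into S): u = (0.98907+0.718)/(1+0.98907×0.718) = 0.9982, so the speed is 0.9982c.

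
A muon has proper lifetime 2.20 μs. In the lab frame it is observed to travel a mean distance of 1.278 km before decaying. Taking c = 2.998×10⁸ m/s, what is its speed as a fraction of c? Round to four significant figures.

0.8886c

Let x = d/(cτ) = 1278 m / (2.998×10⁸ m/s × 2.200×10^-6 s) = 1.9377. Since d = βγcτ, x = βγ = β/√(1−β²).
Solving: β² = x²/(1+x²) = 3.75468/4.75468 = 0.789681, so β = 0.8886.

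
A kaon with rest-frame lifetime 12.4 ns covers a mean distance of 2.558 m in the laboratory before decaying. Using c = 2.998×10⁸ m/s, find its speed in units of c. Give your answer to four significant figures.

Lab distance = (lab lifetime)·v = γτ·βc, so βγ = d/(cτ) = 2.558/(2.998×10⁸ × 1.240×10^-8) = 0.68809.
With βγ = 0.68809: γ² = 1 + (βγ)² = 1.473468, and β = (βγ)/γ = 0.68809/1.21386 = 0.5669.

0.5669c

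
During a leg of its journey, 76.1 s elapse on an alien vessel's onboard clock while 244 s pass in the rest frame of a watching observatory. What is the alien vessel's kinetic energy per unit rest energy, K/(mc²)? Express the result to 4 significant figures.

γ = Δt/Δτ = 244/76.1 = 3.20631.
K/(mc²) = γ − 1 = 3.20631 − 1 = 2.206.

2.206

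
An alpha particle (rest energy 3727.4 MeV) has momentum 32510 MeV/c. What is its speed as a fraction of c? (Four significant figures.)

0.9935c

pc/(mc²) = 32510/3727.4 = 8.7219 = βγ = β/√(1−β²).
So β² = x²/(1 + x²) with x = 8.7219: x² = 76.0715, β² = 76.0715/77.0715 = 0.987025, β = 0.9935.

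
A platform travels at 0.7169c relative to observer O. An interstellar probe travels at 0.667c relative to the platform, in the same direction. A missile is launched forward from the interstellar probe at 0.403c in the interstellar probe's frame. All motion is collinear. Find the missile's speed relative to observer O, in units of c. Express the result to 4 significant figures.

Compose velocities in two stages. Stage 1 (into S'): u₁ = (0.403+0.667)/(1+0.403×0.667) = 0.84332.
Stage 2 (into S): u = (0.84332+0.7169)/(1+0.84332×0.7169) = 0.97236, so the speed is 0.9724c.

0.9724c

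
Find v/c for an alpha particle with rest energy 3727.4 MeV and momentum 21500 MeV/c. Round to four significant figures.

βγ = pc/(mc²) = 21500/3727.4 = 5.7681.
Since γ² = 1 + (βγ)² = 34.271, γ = √34.271 = 5.85414, and β = (βγ)/γ = 5.7681/5.85414 = 0.9853.

0.9853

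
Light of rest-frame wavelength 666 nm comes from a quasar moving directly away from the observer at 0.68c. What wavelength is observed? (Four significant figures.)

Relativistic Doppler for wavelength: λ_obs = λ_src · √((1+β)/(1−β)).
With β = 0.68: factor = √(1.68/0.32) = 2.2913.
λ_obs = 666 × 2.2913 = 1526 nm.

1526 nm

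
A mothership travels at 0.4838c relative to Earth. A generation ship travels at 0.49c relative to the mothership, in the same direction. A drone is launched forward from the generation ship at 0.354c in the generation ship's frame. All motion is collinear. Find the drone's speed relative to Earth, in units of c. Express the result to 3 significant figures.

First combine the drone and generation ship (S''→S'): u₁ = (0.354 + 0.49)/(1 + 0.354×0.49) = 0.844/1.17346 = 0.71924.
Then combine with the mothership (S'→S): u = (0.71924 + 0.4838)/(1 + 0.71924×0.4838) = 1.20304/1.347968312 = 0.89248.

0.892c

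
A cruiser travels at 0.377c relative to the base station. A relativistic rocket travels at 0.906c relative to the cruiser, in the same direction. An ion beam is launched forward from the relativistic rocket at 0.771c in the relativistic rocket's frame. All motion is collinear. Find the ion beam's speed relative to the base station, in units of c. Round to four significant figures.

0.9942c

Apply u = (u'+v)/(1+u'v) twice. Ion beam in the cruiser frame: (0.771+0.906)/(1+0.771·0.906) = 1.677/1.698526 = 0.98733c.
That velocity, transformed to the rest frame of the base station: (0.98733+0.377)/(1+0.98733·0.377) = 1.36433/1.37222341 = 0.99425c.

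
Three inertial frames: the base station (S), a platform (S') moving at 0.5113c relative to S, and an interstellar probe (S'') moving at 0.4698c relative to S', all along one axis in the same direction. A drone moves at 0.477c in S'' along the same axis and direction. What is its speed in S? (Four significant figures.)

First combine the drone and interstellar probe (S''→S'): u₁ = (0.477 + 0.4698)/(1 + 0.477×0.4698) = 0.9468/1.2240946 = 0.77347.
Then combine with the platform (S'→S): u = (0.77347 + 0.5113)/(1 + 0.77347×0.5113) = 1.28477/1.395475211 = 0.92067.

0.9207c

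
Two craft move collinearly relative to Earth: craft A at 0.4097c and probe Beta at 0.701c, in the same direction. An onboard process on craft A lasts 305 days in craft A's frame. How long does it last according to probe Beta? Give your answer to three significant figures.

334 days

Speed of craft A in probe Beta's frame: u = (v_A − v_B)/(1 − v_A v_B/c²) = (0.4097 − 0.701)/(1 − 0.4097×0.701) = −0.2913/0.7128003 = −0.40867; |u| = 0.40867c.
At |u| = 0.40867c, γ = (1 − 0.167011)^(−1/2) = 1.0957.
Craft A's interval is proper; time dilation gives Δt_B = γΔτ = 1.0957 × 305 days = 334 days.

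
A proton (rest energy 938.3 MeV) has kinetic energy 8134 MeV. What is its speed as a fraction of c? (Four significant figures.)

γ = 1 + K/(mc²) = 1 + 8134/938.3 = 9.6689.
β = √(1 − 1/γ²) = √(1 − 0.0106966) = √0.9893034 = 0.9946.

0.9946c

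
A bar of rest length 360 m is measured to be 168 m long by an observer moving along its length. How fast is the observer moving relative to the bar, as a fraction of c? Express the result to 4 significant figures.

0.8844c

Length contraction gives γ = L₀/L = 360/168 = 2.1429.
β = √(1 − 1/γ²) = √0.782231 = 0.8844.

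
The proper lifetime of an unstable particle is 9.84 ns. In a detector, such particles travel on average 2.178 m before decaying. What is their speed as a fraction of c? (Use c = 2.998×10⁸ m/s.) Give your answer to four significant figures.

Lab distance = (lab lifetime)·v = γτ·βc, so βγ = d/(cτ) = 2.178/(2.998×10⁸ × 9.840×10^-9) = 0.7383.
With βγ = 0.7383: γ² = 1 + (βγ)² = 1.545087, and β = (βγ)/γ = 0.7383/1.24302 = 0.5940.

0.5940c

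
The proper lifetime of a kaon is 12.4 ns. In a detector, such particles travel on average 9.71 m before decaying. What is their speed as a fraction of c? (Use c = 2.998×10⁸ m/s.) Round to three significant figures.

d = βγcτ ⇒ βγ = d/(cτ) = 9.710 m / (3.71752 m) = 2.612.
β = (βγ)/√(1+(βγ)²) = 2.612/√7.82254 = 0.934.

0.934c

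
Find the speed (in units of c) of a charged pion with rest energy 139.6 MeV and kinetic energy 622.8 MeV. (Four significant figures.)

0.9831c

γ = 1 + K/(mc²) = 1 + 622.8/139.6 = 5.4613.
β = √(1 − 1/γ²) = √(1 − 0.033528) = √0.966472 = 0.9831.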